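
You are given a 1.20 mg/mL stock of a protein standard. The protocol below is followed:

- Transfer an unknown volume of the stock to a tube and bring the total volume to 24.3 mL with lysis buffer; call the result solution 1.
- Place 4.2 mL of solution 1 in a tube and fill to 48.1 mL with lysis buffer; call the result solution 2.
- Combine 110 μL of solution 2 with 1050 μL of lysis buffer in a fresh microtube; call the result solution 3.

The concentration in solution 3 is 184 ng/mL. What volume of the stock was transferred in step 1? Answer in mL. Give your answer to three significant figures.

0.450 mL

Step 1: v brought to 24.3 mL → factor = 24.3 mL/v
Step 2: 4.2 mL brought to 48.1 mL → factor 48.1/4.2 = 11.452
Step 3: 110 μL + 1050 μL = 1160 μL total → factor 1160/110 = 10.545
Product of known-step factors = 120.77
Overall factor = 1.20 mg/mL / (184 ng/mL) = 6521.7
Step-1 factor = 6521.7 / 120.77 = 54.001
v = 24.3 mL / 54.001 = 0.450 mL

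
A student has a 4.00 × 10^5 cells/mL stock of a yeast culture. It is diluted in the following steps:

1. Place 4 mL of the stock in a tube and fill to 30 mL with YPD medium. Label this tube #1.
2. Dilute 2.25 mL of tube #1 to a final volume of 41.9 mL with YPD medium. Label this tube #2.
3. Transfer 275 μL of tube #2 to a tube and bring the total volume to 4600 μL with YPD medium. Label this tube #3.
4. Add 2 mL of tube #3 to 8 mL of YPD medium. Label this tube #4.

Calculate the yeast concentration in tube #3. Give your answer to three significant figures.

171 cells/mL

Step 1: 4 mL brought to 30 mL → factor 30/4 = 7.5
Step 2: 2.25 mL brought to 41.9 mL → factor 41.9/2.25 = 18.622
Step 3: 275 μL brought to 4600 μL → factor 4600/275 = 16.727
Dilution factor through tube #3 = 7.5 × 18.622 × 16.727 = 2336.2
[tube #3] = 4.00 × 10^5 cells/mL / 2336.2 = 171 cells/mL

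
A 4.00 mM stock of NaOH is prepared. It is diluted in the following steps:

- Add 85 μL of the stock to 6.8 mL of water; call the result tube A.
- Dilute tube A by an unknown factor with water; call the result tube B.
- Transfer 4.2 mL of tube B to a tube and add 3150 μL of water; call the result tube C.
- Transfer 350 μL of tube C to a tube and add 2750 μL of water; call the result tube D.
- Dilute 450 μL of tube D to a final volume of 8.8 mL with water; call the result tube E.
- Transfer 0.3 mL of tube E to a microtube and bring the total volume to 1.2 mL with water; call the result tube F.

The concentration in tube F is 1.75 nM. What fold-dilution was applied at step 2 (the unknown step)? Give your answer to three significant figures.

23.3-fold

Step 1: 85 μL + 6.8 mL = 6885 μL total → factor 6885/85 = 81
Step 2: unknown factor x
Step 3: 4.2 mL + 3150 μL = 7.35 mL total → factor 7.35/4.2 = 1.75
Step 4: 350 μL + 2750 μL = 3100 μL total → factor 3100/350 = 8.8571
Step 5: 450 μL brought to 8.8 mL → factor 8800/450 = 19.556
Step 6: 0.3 mL brought to 1.2 mL → factor 1.2/0.3 = 4
Product of known-step factors = 98208
Overall factor = 4.00 mM / (1.75 nM) = 2.2857 × 10^6
x = 2.2857 × 10^6 / 98208 = 23.3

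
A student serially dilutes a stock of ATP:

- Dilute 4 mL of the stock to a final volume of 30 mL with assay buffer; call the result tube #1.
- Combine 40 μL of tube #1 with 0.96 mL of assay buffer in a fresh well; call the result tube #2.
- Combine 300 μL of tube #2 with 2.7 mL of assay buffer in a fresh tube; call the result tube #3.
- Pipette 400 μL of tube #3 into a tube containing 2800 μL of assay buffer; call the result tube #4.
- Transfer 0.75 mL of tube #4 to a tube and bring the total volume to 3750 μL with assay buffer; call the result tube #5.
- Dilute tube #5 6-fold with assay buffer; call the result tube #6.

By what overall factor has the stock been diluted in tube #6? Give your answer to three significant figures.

4.50 × 10^5

Step 1: 4 mL brought to 30 mL → factor 30/4 = 7.5
Step 2: 40 μL + 0.96 mL = 1000 μL total → factor 1000/40 = 25
Step 3: 300 μL + 2.7 mL = 3000 μL total → factor 3000/300 = 10
Step 4: 400 μL + 2800 μL = 3200 μL total → factor 3200/400 = 8
Step 5: 0.75 mL brought to 3750 μL → factor 3.75/0.75 = 5
Step 6: 6-fold → factor 6
Overall dilution factor = 7.5 × 25 × 10 × 8 × 5 × 6 = 4.5 × 10^5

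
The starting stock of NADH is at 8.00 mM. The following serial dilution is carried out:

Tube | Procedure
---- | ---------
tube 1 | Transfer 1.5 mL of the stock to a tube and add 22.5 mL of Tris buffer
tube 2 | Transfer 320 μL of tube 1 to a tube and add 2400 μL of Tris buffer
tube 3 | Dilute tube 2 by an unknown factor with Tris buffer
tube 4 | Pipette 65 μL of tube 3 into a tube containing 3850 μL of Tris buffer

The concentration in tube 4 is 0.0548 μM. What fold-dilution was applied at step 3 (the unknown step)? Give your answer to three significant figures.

Step 1: 1.5 mL + 22.5 mL = 24 mL total → factor 24/1.5 = 16
Step 2: 320 μL + 2400 μL = 2720 μL total → factor 2720/320 = 8.5
Step 3: unknown factor x
Step 4: 65 μL + 3850 μL = 3915 μL total → factor 3915/65 = 60.231
Product of known-step factors = 8191.4
Overall factor = 8.00 mM / (0.0548 μM) = 1.4599 × 10^5
x = 1.4599 × 10^5 / 8191.4 = 17.8

17.8-fold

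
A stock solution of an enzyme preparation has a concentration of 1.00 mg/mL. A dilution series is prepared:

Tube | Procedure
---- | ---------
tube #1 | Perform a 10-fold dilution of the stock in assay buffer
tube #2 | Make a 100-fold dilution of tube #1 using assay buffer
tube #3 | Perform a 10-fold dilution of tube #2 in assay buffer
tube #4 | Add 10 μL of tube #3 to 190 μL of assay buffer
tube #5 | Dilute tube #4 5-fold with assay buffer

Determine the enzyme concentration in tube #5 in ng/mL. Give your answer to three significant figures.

Step 1: 10-fold → factor 10
Step 2: 100-fold → factor 100
Step 3: 10-fold → factor 10
Step 4: 10 μL + 190 μL = 200 μL total → factor 200/10 = 20
Step 5: 5-fold → factor 5
Overall dilution factor = 10 × 100 × 10 × 20 × 5 = 1 × 10^6
Final = 1.00 mg/mL / 1 × 10^6 = 1.000 × 10^-6 mg/mL = 1.00 ng/mL

1.00 ng/mL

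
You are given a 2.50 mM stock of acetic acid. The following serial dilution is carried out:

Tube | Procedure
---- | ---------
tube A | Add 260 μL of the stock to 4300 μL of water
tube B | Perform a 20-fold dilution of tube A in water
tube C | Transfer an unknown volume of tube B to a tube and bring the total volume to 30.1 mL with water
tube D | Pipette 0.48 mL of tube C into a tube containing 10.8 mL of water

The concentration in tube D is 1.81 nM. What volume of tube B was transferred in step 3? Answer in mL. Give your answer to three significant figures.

0.180 mL

Step 1: 260 μL + 4300 μL = 4560 μL total → factor 4560/260 = 17.538
Step 2: 20-fold → factor 20
Step 3: v brought to 30.1 mL → factor = 30.1 mL/v
Step 4: 0.48 mL + 10.8 mL = 11.28 mL total → factor 11.28/0.48 = 23.5
Product of known-step factors = 8243.1
Overall factor = 2.50 mM / (1.81 nM) = 1.3812 × 10^6
Step-3 factor = 1.3812 × 10^6 / 8243.1 = 167.56
v = 30.1 mL / 167.56 = 0.180 mL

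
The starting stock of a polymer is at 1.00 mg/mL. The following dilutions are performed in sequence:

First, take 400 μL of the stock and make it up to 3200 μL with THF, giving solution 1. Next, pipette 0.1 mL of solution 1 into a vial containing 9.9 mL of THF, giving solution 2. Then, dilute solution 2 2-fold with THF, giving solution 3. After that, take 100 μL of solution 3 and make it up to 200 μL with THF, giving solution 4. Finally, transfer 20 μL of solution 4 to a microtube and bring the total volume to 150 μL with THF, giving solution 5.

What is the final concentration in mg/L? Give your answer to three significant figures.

0.0417 mg/L

Step 1: 400 μL brought to 3200 μL → factor 3200/400 = 8
Step 2: 0.1 mL + 9.9 mL = 10 mL total → factor 10/0.1 = 100
Step 3: 2-fold → factor 2
Step 4: 100 μL brought to 200 μL → factor 200/100 = 2
Step 5: 20 μL brought to 150 μL → factor 150/20 = 7.5
Overall dilution factor = 8 × 100 × 2 × 2 × 7.5 = 24000
Final = 1.00 mg/mL / 24000 = 4.167 × 10^-5 mg/mL = 0.0417 mg/L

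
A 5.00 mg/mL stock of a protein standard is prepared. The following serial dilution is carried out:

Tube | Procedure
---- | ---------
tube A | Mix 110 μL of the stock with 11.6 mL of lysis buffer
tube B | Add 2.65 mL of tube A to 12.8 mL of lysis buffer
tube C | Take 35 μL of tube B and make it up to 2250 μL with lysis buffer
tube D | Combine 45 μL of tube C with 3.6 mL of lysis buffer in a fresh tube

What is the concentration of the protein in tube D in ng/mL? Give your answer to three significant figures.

1.55 ng/mL

Step 1: 110 μL + 11.6 mL = 11710 μL total → factor 11710/110 = 106.45
Step 2: 2.65 mL + 12.8 mL = 15.45 mL total → factor 15.45/2.65 = 5.8302
Step 3: 35 μL brought to 2250 μL → factor 2250/35 = 64.286
Step 4: 45 μL + 3.6 mL = 3645 μL total → factor 3645/45 = 81
Overall dilution factor = 106.45 × 5.8302 × 64.286 × 81 = 3.2318 × 10^6
Final = 5.00 mg/mL / 3.2318 × 10^6 = 1.547 × 10^-6 mg/mL = 1.55 ng/mL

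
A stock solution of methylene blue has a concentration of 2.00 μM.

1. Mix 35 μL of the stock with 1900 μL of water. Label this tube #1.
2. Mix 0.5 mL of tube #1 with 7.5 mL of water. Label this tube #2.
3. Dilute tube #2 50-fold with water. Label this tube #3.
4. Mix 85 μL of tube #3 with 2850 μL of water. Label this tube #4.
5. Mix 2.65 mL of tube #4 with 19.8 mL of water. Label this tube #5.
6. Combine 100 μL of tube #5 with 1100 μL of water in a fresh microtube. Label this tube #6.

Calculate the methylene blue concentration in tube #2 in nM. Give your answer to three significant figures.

2.26 nM

Step 1: 35 μL + 1900 μL = 1935 μL total → factor 1935/35 = 55.286
Step 2: 0.5 mL + 7.5 mL = 8 mL total → factor 8/0.5 = 16
Dilution factor through tube #2 = 55.286 × 16 = 884.57
[tube #2] = 2.00 μM / 884.57 = 0.002261 μM = 2.26 nM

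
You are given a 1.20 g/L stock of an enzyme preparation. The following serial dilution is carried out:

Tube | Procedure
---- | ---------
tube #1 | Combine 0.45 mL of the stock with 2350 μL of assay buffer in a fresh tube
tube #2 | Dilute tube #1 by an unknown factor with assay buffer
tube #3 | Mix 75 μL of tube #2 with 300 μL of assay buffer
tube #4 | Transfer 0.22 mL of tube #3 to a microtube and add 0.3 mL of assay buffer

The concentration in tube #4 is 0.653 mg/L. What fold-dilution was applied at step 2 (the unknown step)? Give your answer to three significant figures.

25.0-fold

Step 1: 0.45 mL + 2350 μL = 2.8 mL total → factor 2.8/0.45 = 6.2222
Step 2: unknown factor x
Step 3: 75 μL + 300 μL = 375 μL total → factor 375/75 = 5
Step 4: 0.22 mL + 0.3 mL = 0.52 mL total → factor 0.52/0.22 = 2.3636
Product of known-step factors = 73.535
Overall factor = 1.20 g/L / (0.653 mg/L) = 1837.7
x = 1837.7 / 73.535 = 25.0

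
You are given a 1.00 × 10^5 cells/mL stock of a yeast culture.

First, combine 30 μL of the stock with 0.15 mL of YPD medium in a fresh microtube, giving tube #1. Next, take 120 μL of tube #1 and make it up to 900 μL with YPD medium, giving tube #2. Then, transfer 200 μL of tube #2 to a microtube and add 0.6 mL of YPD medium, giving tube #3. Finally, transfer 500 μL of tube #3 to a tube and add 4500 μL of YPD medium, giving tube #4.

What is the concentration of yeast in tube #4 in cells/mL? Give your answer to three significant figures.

55.6 cells/mL

Step 1: 30 μL + 0.15 mL = 180 μL total → factor 180/30 = 6
Step 2: 120 μL brought to 900 μL → factor 900/120 = 7.5
Step 3: 200 μL + 0.6 mL = 800 μL total → factor 800/200 = 4
Step 4: 500 μL + 4500 μL = 5000 μL total → factor 5000/500 = 10
Overall dilution factor = 6 × 7.5 × 4 × 10 = 1800
Final = 1.00 × 10^5 cells/mL / 1800 = 55.6 cells/mL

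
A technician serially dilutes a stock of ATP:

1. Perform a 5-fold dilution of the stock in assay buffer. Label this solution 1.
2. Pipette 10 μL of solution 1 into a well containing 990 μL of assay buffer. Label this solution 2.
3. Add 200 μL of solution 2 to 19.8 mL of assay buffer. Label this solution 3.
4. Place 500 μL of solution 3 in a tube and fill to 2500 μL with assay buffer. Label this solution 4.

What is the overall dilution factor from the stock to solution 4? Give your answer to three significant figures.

Step 1: 5-fold → factor 5
Step 2: 10 μL + 990 μL = 1000 μL total → factor 1000/10 = 100
Step 3: 200 μL + 19.8 mL = 20000 μL total → factor 20000/200 = 100
Step 4: 500 μL brought to 2500 μL → factor 2500/500 = 5
Overall dilution factor = 5 × 100 × 100 × 5 = 2.5 × 10^5

2.50 × 10^5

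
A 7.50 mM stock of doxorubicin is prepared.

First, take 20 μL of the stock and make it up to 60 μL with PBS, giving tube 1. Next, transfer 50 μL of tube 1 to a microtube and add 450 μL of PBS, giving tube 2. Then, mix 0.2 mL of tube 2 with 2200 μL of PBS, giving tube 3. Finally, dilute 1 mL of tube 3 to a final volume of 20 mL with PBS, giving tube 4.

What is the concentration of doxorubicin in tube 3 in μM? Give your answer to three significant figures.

Step 1: 20 μL brought to 60 μL → factor 60/20 = 3
Step 2: 50 μL + 450 μL = 500 μL total → factor 500/50 = 10
Step 3: 0.2 mL + 2200 μL = 2.4 mL total → factor 2.4/0.2 = 12
Dilution factor through tube 3 = 3 × 10 × 12 = 360
[tube 3] = 7.50 mM / 360 = 0.02083 mM = 20.8 μM

20.8 μM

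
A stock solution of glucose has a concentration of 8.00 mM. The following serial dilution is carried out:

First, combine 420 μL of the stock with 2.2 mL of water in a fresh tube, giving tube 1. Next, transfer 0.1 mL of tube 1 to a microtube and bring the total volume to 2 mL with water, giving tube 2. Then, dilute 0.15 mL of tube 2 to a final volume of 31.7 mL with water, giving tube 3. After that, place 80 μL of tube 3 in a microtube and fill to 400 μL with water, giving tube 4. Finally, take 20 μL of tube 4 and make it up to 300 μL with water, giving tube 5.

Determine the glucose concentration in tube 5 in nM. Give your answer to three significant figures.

Step 1: 420 μL + 2.2 mL = 2620 μL total → factor 2620/420 = 6.2381
Step 2: 0.1 mL brought to 2 mL → factor 2/0.1 = 20
Step 3: 0.15 mL brought to 31.7 mL → factor 31.7/0.15 = 211.33
Step 4: 80 μL brought to 400 μL → factor 400/80 = 5
Step 5: 20 μL brought to 300 μL → factor 300/20 = 15
Overall dilution factor = 6.2381 × 20 × 211.33 × 5 × 15 = 1.9775 × 10^6
Final = 8.00 mM / 1.9775 × 10^6 = 4.046 × 10^-6 mM = 4.05 nM

4.05 nM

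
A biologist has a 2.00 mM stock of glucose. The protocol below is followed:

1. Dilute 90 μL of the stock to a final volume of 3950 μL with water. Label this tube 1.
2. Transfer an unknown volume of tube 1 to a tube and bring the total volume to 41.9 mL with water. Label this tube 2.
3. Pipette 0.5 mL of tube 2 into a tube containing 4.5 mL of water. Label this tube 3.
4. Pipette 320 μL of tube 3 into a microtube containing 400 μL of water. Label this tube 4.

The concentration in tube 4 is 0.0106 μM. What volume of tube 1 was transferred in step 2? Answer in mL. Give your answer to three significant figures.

Step 1: 90 μL brought to 3950 μL → factor 3950/90 = 43.889
Step 2: v brought to 41.9 mL → factor = 41.9 mL/v
Step 3: 0.5 mL + 4.5 mL = 5 mL total → factor 5/0.5 = 10
Step 4: 320 μL + 400 μL = 720 μL total → factor 720/320 = 2.25
Product of known-step factors = 987.5
Overall factor = 2.00 mM / (0.0106 μM) = 1.8868 × 10^5
Step-2 factor = 1.8868 × 10^5 / 987.5 = 191.07
v = 41.9 mL / 191.07 = 0.219 mL

0.219 mL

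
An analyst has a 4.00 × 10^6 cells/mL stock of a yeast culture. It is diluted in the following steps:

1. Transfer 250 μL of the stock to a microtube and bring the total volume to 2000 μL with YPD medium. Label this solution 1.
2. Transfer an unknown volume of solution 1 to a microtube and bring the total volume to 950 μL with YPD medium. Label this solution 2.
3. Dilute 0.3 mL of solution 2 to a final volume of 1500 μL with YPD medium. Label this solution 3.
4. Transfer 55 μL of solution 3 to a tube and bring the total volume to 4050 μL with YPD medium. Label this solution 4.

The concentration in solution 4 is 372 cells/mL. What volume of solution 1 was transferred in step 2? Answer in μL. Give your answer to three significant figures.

Step 1: 250 μL brought to 2000 μL → factor 2000/250 = 8
Step 2: v brought to 950 μL → factor = 950 μL/v
Step 3: 0.3 mL brought to 1500 μL → factor 1.5/0.3 = 5
Step 4: 55 μL brought to 4050 μL → factor 4050/55 = 73.636
Product of known-step factors = 2945.5
Overall factor = 4.00 × 10^6 cells/mL / (372 cells/mL) = 10753
Step-2 factor = 10753 / 2945.5 = 3.6506
v = 950 μL / 3.6506 = 260 μL

260 μL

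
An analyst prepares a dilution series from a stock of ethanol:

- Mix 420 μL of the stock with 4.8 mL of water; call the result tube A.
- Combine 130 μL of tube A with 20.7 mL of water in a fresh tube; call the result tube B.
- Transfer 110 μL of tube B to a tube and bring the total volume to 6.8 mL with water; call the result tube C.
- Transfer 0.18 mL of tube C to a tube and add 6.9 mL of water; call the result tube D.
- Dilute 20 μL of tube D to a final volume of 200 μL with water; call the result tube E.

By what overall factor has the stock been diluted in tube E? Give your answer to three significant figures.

4.84 × 10^7

Step 1: 420 μL + 4.8 mL = 5220 μL total → factor 5220/420 = 12.429
Step 2: 130 μL + 20.7 mL = 20830 μL total → factor 20830/130 = 160.23
Step 3: 110 μL brought to 6.8 mL → factor 6800/110 = 61.818
Step 4: 0.18 mL + 6.9 mL = 7.08 mL total → factor 7.08/0.18 = 39.333
Step 5: 20 μL brought to 200 μL → factor 200/20 = 10
Overall dilution factor = 12.429 × 160.23 × 61.818 × 39.333 × 10 = 4.8422 × 10^7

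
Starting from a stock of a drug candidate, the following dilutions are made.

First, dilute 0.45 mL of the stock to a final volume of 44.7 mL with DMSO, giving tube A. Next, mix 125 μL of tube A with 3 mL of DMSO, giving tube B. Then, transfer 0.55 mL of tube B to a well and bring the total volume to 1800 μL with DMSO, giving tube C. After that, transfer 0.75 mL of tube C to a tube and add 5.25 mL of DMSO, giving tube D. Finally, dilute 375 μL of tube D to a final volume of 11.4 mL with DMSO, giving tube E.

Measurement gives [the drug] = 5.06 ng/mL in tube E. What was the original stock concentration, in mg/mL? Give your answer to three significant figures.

10.0 mg/mL

Step 1: 0.45 mL brought to 44.7 mL → factor 44.7/0.45 = 99.333
Step 2: 125 μL + 3 mL = 3125 μL total → factor 3125/125 = 25
Step 3: 0.55 mL brought to 1800 μL → factor 1.8/0.55 = 3.2727
Step 4: 0.75 mL + 5.25 mL = 6 mL total → factor 6/0.75 = 8
Step 5: 375 μL brought to 11.4 mL → factor 11400/375 = 30.4
Overall dilution factor = 99.333 × 25 × 3.2727 × 8 × 30.4 = 1.9766 × 10^6
Stock = 5.06 ng/mL × 1.9766 × 10^6 = 1.000 × 10^7 ng/mL = 10.0 mg/mL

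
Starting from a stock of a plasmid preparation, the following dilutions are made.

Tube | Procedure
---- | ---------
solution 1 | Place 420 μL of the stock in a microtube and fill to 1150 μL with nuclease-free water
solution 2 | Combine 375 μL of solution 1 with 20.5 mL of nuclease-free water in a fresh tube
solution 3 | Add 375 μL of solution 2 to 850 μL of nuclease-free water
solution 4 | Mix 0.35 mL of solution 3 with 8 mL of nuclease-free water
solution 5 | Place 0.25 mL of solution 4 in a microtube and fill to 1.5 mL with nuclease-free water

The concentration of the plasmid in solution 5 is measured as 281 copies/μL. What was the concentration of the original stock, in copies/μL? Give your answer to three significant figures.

Step 1: 420 μL brought to 1150 μL → factor 1150/420 = 2.7381
Step 2: 375 μL + 20.5 mL = 20875 μL total → factor 20875/375 = 55.667
Step 3: 375 μL + 850 μL = 1225 μL total → factor 1225/375 = 3.2667
Step 4: 0.35 mL + 8 mL = 8.35 mL total → factor 8.35/0.35 = 23.857
Step 5: 0.25 mL brought to 1.5 mL → factor 1.5/0.25 = 6
Overall dilution factor = 2.7381 × 55.667 × 3.2667 × 23.857 × 6 = 71272
Stock = 281 copies/μL × 71272 = 2.00 × 10^7 copies/μL

2.00 × 10^7 copies/μL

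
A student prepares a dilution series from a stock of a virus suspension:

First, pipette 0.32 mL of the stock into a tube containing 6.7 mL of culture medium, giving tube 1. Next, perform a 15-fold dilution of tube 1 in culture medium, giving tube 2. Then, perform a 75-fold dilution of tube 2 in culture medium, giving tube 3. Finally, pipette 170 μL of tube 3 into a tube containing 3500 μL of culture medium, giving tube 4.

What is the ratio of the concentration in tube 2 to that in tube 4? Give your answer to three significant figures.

Step 1: 0.32 mL + 6.7 mL = 7.02 mL total → factor 7.02/0.32 = 21.938
Step 2: 15-fold → factor 15
Step 3: 75-fold → factor 75
Step 4: 170 μL + 3500 μL = 3670 μL total → factor 3670/170 = 21.588
Dilution factor to tube 2 = 329.06; to tube 4 = 5.3279 × 10^5
[tube 2]/[tube 4] = (factor to tube 4)/(factor to tube 2) = 5.3279 × 10^5/329.06 = 1.62 × 10^3

1.62 × 10^3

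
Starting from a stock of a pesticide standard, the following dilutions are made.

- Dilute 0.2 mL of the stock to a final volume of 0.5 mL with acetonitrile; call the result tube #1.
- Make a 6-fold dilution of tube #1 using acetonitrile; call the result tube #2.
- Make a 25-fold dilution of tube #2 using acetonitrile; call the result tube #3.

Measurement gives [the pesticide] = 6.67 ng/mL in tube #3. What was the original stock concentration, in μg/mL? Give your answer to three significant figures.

Step 1: 0.2 mL brought to 0.5 mL → factor 0.5/0.2 = 2.5
Step 2: 6-fold → factor 6
Step 3: 25-fold → factor 25
Overall dilution factor = 2.5 × 6 × 25 = 375
Stock = 6.67 ng/mL × 375 = 2501 ng/mL = 2.50 μg/mL

2.50 μg/mL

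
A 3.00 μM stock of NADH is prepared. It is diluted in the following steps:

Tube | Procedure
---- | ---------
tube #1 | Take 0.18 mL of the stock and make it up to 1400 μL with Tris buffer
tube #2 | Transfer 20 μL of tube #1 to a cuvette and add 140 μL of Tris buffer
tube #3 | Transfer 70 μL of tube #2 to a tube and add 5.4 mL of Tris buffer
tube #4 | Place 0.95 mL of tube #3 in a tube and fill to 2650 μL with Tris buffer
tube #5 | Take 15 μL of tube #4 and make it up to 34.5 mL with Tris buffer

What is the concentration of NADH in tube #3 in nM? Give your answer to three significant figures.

0.617 nM

Step 1: 0.18 mL brought to 1400 μL → factor 1.4/0.18 = 7.7778
Step 2: 20 μL + 140 μL = 160 μL total → factor 160/20 = 8
Step 3: 70 μL + 5.4 mL = 5470 μL total → factor 5470/70 = 78.143
Dilution factor through tube #3 = 7.7778 × 8 × 78.143 = 4862.2
[tube #3] = 3.00 μM / 4862.2 = 0.0006170 μM = 0.617 nM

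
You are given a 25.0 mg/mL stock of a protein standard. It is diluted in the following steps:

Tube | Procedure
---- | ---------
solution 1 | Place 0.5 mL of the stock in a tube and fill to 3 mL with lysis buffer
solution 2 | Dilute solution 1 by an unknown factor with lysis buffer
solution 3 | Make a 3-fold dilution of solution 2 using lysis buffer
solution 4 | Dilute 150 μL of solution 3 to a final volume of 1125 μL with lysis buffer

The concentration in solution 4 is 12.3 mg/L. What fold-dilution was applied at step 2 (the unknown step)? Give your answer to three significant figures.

Step 1: 0.5 mL brought to 3 mL → factor 3/0.5 = 6
Step 2: unknown factor x
Step 3: 3-fold → factor 3
Step 4: 150 μL brought to 1125 μL → factor 1125/150 = 7.5
Product of known-step factors = 135
Overall factor = 25.0 mg/mL / (12.3 mg/L) = 2032.5
x = 2032.5 / 135 = 15.1

15.1-fold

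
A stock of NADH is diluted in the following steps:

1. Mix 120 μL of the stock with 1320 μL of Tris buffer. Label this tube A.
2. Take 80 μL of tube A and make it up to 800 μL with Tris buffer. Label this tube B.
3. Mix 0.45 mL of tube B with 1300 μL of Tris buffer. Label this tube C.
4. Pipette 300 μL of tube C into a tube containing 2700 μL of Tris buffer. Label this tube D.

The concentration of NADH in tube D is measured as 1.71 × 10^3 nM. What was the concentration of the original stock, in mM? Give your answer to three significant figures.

7.98 mM

Step 1: 120 μL + 1320 μL = 1440 μL total → factor 1440/120 = 12
Step 2: 80 μL brought to 800 μL → factor 800/80 = 10
Step 3: 0.45 mL + 1300 μL = 1.75 mL total → factor 1.75/0.45 = 3.8889
Step 4: 300 μL + 2700 μL = 3000 μL total → factor 3000/300 = 10
Overall dilution factor = 12 × 10 × 3.8889 × 10 = 4666.7
Stock = 1.71 × 10^3 nM × 4666.7 = 7.980 × 10^6 nM = 7.98 mM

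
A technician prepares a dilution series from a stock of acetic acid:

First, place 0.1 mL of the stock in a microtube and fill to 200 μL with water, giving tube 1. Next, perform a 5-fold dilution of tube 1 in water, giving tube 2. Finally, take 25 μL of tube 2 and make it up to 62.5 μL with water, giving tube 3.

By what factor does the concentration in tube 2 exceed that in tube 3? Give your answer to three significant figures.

2.50

Step 1: 0.1 mL brought to 200 μL → factor 0.2/0.1 = 2
Step 2: 5-fold → factor 5
Step 3: 25 μL brought to 62.5 μL → factor 62.5/25 = 2.5
Dilution factor to tube 2 = 10; to tube 3 = 25
[tube 2]/[tube 3] = (factor to tube 3)/(factor to tube 2) = 25/10 = 2.50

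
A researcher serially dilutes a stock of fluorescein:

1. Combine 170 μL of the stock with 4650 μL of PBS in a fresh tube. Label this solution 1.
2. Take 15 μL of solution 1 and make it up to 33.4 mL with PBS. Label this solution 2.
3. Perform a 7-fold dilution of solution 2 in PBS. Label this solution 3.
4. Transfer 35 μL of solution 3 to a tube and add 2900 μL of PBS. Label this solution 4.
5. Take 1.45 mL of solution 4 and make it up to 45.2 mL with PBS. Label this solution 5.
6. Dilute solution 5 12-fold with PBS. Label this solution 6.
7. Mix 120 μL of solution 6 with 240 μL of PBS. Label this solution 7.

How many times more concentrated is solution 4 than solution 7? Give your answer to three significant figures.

Step 1: 170 μL + 4650 μL = 4820 μL total → factor 4820/170 = 28.353
Step 2: 15 μL brought to 33.4 mL → factor 33400/15 = 2226.7
Step 3: 7-fold → factor 7
Step 4: 35 μL + 2900 μL = 2935 μL total → factor 2935/35 = 83.857
Step 5: 1.45 mL brought to 45.2 mL → factor 45.2/1.45 = 31.172
Step 6: 12-fold → factor 12
Step 7: 120 μL + 240 μL = 360 μL total → factor 360/120 = 3
Dilution factor to solution 4 = 3.7059 × 10^7; to solution 7 = 4.1588 × 10^10
[solution 4]/[solution 7] = (factor to solution 7)/(factor to solution 4) = 4.1588 × 10^10/3.7059 × 10^7 = 1.12 × 10^3

1.12 × 10^3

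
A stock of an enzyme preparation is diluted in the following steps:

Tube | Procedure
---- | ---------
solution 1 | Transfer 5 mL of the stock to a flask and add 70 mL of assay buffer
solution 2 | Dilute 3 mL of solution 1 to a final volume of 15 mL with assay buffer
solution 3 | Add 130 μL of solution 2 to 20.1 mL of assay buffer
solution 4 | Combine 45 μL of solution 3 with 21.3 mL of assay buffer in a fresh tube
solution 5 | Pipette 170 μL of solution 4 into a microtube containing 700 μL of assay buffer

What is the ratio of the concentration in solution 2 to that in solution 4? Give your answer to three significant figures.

Step 1: 5 mL + 70 mL = 75 mL total → factor 75/5 = 15
Step 2: 3 mL brought to 15 mL → factor 15/3 = 5
Step 3: 130 μL + 20.1 mL = 20230 μL total → factor 20230/130 = 155.62
Step 4: 45 μL + 21.3 mL = 21345 μL total → factor 21345/45 = 474.33
Dilution factor to solution 2 = 75; to solution 4 = 5.536 × 10^6
[solution 2]/[solution 4] = (factor to solution 4)/(factor to solution 2) = 5.536 × 10^6/75 = 7.38 × 10^4

7.38 × 10^4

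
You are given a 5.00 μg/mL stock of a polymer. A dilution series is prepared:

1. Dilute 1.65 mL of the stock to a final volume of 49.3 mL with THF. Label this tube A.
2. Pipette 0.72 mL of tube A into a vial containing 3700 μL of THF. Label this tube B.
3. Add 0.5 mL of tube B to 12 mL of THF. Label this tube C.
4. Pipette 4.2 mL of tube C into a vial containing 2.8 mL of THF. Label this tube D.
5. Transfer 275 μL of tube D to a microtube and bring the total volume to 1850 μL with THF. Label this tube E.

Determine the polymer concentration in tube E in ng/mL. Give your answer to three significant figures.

0.0972 ng/mL

Step 1: 1.65 mL brought to 49.3 mL → factor 49.3/1.65 = 29.879
Step 2: 0.72 mL + 3700 μL = 4.42 mL total → factor 4.42/0.72 = 6.1389
Step 3: 0.5 mL + 12 mL = 12.5 mL total → factor 12.5/0.5 = 25
Step 4: 4.2 mL + 2.8 mL = 7 mL total → factor 7/4.2 = 1.6667
Step 5: 275 μL brought to 1850 μL → factor 1850/275 = 6.7273
Overall dilution factor = 29.879 × 6.1389 × 25 × 1.6667 × 6.7273 = 51414
Final = 5.00 μg/mL / 51414 = 9.725 × 10^-5 μg/mL = 0.0972 ng/mL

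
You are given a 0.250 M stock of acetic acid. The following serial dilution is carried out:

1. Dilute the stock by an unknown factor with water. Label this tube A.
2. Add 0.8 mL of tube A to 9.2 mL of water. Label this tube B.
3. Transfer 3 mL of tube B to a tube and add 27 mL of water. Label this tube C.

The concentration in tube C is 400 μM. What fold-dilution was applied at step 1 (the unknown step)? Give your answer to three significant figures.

5.00-fold

Step 1: unknown factor x
Step 2: 0.8 mL + 9.2 mL = 10 mL total → factor 10/0.8 = 12.5
Step 3: 3 mL + 27 mL = 30 mL total → factor 30/3 = 10
Product of known-step factors = 125
Overall factor = 0.250 M / (400 μM) = 625
x = 625 / 125 = 5.00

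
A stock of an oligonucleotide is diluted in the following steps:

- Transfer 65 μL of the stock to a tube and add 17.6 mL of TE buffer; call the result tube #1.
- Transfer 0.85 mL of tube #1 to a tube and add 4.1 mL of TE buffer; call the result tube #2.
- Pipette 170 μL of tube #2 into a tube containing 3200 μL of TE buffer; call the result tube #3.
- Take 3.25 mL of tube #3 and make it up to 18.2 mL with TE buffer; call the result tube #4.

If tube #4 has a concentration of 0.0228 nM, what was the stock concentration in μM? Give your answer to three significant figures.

Step 1: 65 μL + 17.6 mL = 17665 μL total → factor 17665/65 = 271.77
Step 2: 0.85 mL + 4.1 mL = 4.95 mL total → factor 4.95/0.85 = 5.8235
Step 3: 170 μL + 3200 μL = 3370 μL total → factor 3370/170 = 19.824
Step 4: 3.25 mL brought to 18.2 mL → factor 18.2/3.25 = 5.6
Overall dilution factor = 271.77 × 5.8235 × 19.824 × 5.6 = 1.7569 × 10^5
Stock = 0.0228 nM × 1.7569 × 10^5 = 4006 nM = 4.01 μM

4.01 μM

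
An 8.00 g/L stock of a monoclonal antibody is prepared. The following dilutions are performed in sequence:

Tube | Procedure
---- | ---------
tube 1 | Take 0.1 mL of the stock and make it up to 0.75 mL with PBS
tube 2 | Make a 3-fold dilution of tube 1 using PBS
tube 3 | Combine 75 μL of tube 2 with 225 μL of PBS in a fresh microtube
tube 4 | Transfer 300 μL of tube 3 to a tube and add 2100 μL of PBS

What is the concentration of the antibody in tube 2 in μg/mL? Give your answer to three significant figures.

356 μg/mL

Step 1: 0.1 mL brought to 0.75 mL → factor 0.75/0.1 = 7.5
Step 2: 3-fold → factor 3
Dilution factor through tube 2 = 7.5 × 3 = 22.5
[tube 2] = 8.00 g/L / 22.5 = 0.3556 g/L = 356 μg/mL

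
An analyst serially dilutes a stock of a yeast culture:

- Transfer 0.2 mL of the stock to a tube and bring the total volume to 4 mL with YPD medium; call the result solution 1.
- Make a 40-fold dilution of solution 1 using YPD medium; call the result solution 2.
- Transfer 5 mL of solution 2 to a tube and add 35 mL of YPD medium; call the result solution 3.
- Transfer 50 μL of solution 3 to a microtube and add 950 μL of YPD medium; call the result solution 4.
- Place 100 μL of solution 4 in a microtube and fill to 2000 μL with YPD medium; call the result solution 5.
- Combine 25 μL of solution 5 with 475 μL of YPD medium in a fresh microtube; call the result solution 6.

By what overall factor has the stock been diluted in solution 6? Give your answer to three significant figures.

Step 1: 0.2 mL brought to 4 mL → factor 4/0.2 = 20
Step 2: 40-fold → factor 40
Step 3: 5 mL + 35 mL = 40 mL total → factor 40/5 = 8
Step 4: 50 μL + 950 μL = 1000 μL total → factor 1000/50 = 20
Step 5: 100 μL brought to 2000 μL → factor 2000/100 = 20
Step 6: 25 μL + 475 μL = 500 μL total → factor 500/25 = 20
Overall dilution factor = 20 × 40 × 8 × 20 × 20 × 20 = 5.12 × 10^7

5.12 × 10^7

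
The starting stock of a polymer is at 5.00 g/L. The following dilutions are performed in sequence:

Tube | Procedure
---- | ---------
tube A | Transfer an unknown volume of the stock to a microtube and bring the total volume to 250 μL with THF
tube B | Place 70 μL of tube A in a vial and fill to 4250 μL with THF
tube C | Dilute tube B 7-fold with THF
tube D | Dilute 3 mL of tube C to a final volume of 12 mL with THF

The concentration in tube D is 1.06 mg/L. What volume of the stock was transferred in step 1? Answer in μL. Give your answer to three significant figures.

90.1 μL

Step 1: v brought to 250 μL → factor = 250 μL/v
Step 2: 70 μL brought to 4250 μL → factor 4250/70 = 60.714
Step 3: 7-fold → factor 7
Step 4: 3 mL brought to 12 mL → factor 12/3 = 4
Product of known-step factors = 1700
Overall factor = 5.00 g/L / (1.06 mg/L) = 4717
Step-1 factor = 4717 / 1700 = 2.7747
v = 250 μL / 2.7747 = 90.1 μL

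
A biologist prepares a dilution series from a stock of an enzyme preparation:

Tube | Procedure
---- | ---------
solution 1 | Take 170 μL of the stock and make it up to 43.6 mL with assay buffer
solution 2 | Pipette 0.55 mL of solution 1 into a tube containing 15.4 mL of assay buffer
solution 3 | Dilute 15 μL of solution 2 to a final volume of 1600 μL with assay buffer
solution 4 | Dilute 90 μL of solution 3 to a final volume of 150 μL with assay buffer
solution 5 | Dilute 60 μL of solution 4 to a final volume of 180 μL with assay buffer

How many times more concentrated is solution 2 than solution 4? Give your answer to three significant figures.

178

Step 1: 170 μL brought to 43.6 mL → factor 43600/170 = 256.47
Step 2: 0.55 mL + 15.4 mL = 15.95 mL total → factor 15.95/0.55 = 29
Step 3: 15 μL brought to 1600 μL → factor 1600/15 = 106.67
Step 4: 90 μL brought to 150 μL → factor 150/90 = 1.6667
Dilution factor to solution 2 = 7437.6; to solution 4 = 1.3222 × 10^6
[solution 2]/[solution 4] = (factor to solution 4)/(factor to solution 2) = 1.3222 × 10^6/7437.6 = 178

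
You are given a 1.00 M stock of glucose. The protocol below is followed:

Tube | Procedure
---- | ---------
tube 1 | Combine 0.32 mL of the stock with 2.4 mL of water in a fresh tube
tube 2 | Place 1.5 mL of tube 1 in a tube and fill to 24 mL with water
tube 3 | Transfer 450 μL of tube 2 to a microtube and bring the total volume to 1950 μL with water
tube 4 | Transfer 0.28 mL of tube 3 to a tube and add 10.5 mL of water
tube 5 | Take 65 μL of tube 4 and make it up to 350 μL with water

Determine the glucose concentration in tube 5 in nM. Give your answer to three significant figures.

8.19 × 10^3 nM

Step 1: 0.32 mL + 2.4 mL = 2.72 mL total → factor 2.72/0.32 = 8.5
Step 2: 1.5 mL brought to 24 mL → factor 24/1.5 = 16
Step 3: 450 μL brought to 1950 μL → factor 1950/450 = 4.3333
Step 4: 0.28 mL + 10.5 mL = 10.78 mL total → factor 10.78/0.28 = 38.5
Step 5: 65 μL brought to 350 μL → factor 350/65 = 5.3846
Overall dilution factor = 8.5 × 16 × 4.3333 × 38.5 × 5.3846 = 1.2217 × 10^5
Final = 1.00 M / 1.2217 × 10^5 = 8.185 × 10^-6 M = 8.19 × 10^3 nM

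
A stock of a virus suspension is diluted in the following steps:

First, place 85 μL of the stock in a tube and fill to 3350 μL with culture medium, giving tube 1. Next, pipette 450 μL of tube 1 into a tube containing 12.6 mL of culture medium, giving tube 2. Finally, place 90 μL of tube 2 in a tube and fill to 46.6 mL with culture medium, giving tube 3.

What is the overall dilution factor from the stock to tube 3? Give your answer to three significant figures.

5.92 × 10^5

Step 1: 85 μL brought to 3350 μL → factor 3350/85 = 39.412
Step 2: 450 μL + 12.6 mL = 13050 μL total → factor 13050/450 = 29
Step 3: 90 μL brought to 46.6 mL → factor 46600/90 = 517.78
Overall dilution factor = 39.412 × 29 × 517.78 = 5.9179 × 10^5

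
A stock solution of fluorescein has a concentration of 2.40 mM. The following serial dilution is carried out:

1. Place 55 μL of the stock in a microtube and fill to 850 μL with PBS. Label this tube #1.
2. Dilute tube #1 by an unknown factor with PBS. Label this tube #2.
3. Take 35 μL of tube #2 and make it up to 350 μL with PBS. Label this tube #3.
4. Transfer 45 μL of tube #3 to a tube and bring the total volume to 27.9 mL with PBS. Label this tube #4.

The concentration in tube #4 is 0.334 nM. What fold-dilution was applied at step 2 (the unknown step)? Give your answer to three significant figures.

75.0-fold

Step 1: 55 μL brought to 850 μL → factor 850/55 = 15.455
Step 2: unknown factor x
Step 3: 35 μL brought to 350 μL → factor 350/35 = 10
Step 4: 45 μL brought to 27.9 mL → factor 27900/45 = 620
Product of known-step factors = 95818
Overall factor = 2.40 mM / (0.334 nM) = 7.1856 × 10^6
x = 7.1856 × 10^6 / 95818 = 75.0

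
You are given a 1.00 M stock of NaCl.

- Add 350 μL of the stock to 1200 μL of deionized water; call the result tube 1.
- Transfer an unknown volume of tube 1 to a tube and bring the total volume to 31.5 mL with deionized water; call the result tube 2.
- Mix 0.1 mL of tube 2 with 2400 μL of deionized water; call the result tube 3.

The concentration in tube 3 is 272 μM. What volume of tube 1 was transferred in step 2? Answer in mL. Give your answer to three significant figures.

Step 1: 350 μL + 1200 μL = 1550 μL total → factor 1550/350 = 4.4286
Step 2: v brought to 31.5 mL → factor = 31.5 mL/v
Step 3: 0.1 mL + 2400 μL = 2.5 mL total → factor 2.5/0.1 = 25
Product of known-step factors = 110.71
Overall factor = 1.00 M / (272 μM) = 3676.5
Step-2 factor = 3676.5 / 110.71 = 33.207
v = 31.5 mL / 33.207 = 0.949 mL

0.949 mL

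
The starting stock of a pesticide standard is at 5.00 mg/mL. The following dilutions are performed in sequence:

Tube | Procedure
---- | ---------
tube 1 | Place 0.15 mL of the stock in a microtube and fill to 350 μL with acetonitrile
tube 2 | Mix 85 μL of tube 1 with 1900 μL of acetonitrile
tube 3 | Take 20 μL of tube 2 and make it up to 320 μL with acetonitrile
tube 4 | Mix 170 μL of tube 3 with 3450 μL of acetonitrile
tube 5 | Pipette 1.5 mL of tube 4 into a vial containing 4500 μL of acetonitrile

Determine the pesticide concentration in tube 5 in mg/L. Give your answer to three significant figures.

0.0673 mg/L

Step 1: 0.15 mL brought to 350 μL → factor 0.35/0.15 = 2.3333
Step 2: 85 μL + 1900 μL = 1985 μL total → factor 1985/85 = 23.353
Step 3: 20 μL brought to 320 μL → factor 320/20 = 16
Step 4: 170 μL + 3450 μL = 3620 μL total → factor 3620/170 = 21.294
Step 5: 1.5 mL + 4500 μL = 6 mL total → factor 6/1.5 = 4
Overall dilution factor = 2.3333 × 23.353 × 16 × 21.294 × 4 = 74261
Final = 5.00 mg/mL / 74261 = 6.733 × 10^-5 mg/mL = 0.0673 mg/L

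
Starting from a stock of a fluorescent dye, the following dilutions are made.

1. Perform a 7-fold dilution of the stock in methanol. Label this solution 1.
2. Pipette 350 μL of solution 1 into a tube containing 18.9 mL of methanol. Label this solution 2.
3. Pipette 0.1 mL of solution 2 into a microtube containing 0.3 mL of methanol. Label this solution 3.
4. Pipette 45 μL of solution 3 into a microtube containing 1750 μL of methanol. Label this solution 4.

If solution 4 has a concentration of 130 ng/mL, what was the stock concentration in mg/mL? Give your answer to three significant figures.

Step 1: 7-fold → factor 7
Step 2: 350 μL + 18.9 mL = 19250 μL total → factor 19250/350 = 55
Step 3: 0.1 mL + 0.3 mL = 0.4 mL total → factor 0.4/0.1 = 4
Step 4: 45 μL + 1750 μL = 1795 μL total → factor 1795/45 = 39.889
Overall dilution factor = 7 × 55 × 4 × 39.889 = 61429
Stock = 130 ng/mL × 61429 = 7.986 × 10^6 ng/mL = 7.99 mg/mL

7.99 mg/mL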